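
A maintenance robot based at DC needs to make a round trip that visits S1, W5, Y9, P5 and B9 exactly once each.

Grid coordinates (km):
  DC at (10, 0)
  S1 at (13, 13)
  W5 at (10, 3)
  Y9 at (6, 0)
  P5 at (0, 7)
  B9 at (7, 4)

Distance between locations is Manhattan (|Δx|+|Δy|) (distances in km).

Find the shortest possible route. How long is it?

Shortest round trip = 54 km.

With 5 stops there are 5!/2 = 60 distinct round trips (a route and its reverse cost the same).
DC→S1→W5→Y9→P5→B9→DC: 16+13+7+13+10+7 = 66
DC→S1→W5→Y9→B9→P5→DC: 16+13+7+5+10+17 = 68
DC→S1→W5→P5→Y9→B9→DC: 16+13+14+13+5+7 = 68
DC→S1→W5→P5→B9→Y9→DC: 16+13+14+10+5+4 = 62
DC→S1→W5→B9→Y9→P5→DC: 16+13+4+5+13+17 = 68
DC→S1→W5→B9→P5→Y9→DC: 16+13+4+10+13+4 = 60
DC→S1→Y9→W5→P5→B9→DC: 16+20+7+14+10+7 = 74
DC→S1→Y9→W5→B9→P5→DC: 16+20+7+4+10+17 = 74
DC→S1→Y9→P5→W5→B9→DC: 16+20+13+14+4+7 = 74
DC→S1→Y9→P5→B9→W5→DC: 16+20+13+10+4+3 = 66
DC→S1→Y9→B9→W5→P5→DC: 16+20+5+4+14+17 = 76
DC→S1→Y9→B9→P5→W5→DC: 16+20+5+10+14+3 = 68
DC→S1→P5→W5→Y9→B9→DC: 16+19+14+7+5+7 = 68
DC→S1→P5→W5→B9→Y9→DC: 16+19+14+4+5+4 = 62
… (46 more)
DC→W5→S1→P5→B9→Y9→DC: 3+13+19+10+5+4 = 54  ← best
The minimum is 54.
One optimal route: DC → W5 → S1 → P5 → B9 → Y9 → DC (or its reverse).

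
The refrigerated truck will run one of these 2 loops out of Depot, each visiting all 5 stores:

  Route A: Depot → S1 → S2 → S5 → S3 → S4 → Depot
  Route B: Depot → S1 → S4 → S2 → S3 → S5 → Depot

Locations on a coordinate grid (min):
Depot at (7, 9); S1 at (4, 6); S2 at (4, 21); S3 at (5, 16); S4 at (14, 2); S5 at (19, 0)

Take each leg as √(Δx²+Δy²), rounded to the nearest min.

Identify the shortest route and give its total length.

77 min — Route B is the shortest.

Route A: 4 + 15 + 26 + 21 + 17 + 10 = 93
Route B: 4 + 11 + 21 + 5 + 21 + 15 = 77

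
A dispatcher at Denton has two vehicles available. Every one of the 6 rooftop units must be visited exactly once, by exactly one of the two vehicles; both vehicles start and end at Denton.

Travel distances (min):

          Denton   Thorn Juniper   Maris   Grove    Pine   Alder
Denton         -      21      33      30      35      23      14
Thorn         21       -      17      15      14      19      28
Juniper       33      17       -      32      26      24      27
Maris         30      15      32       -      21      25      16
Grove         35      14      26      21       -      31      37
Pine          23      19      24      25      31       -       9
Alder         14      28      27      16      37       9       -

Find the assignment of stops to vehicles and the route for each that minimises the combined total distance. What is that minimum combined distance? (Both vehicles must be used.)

Check every non-empty split of the stops between the two vehicles; for each half take its own optimal tour:
  {Thorn} + {Juniper, Maris, Grove, Pine, Alder}: 42 + 124 = 166
  {Juniper} + {Thorn, Maris, Grove, Pine, Alder}: 66 + 104 = 170
  {Thorn, Juniper} + {Maris, Grove, Pine, Alder}: 71 + 104 = 175
  {Maris} + {Thorn, Juniper, Grove, Pine, Alder}: 60 + 108 = 168
  {Thorn, Maris} + {Juniper, Grove, Pine, Alder}: 66 + 108 = 174
  {Juniper, Maris} + {Thorn, Grove, Pine, Alder}: 95 + 89 = 184
  … (31 splits in total)
  {Thorn, Juniper, Maris, Grove, Pine} + {Alder}: 129 + 28 = 157  ← best
Best: vehicle 1 Denton → Maris → Grove → Thorn → Juniper → Pine → Denton = 129; vehicle 2 Denton → Alder → Denton = 28; combined 157.

157 min — the smallest possible combined total.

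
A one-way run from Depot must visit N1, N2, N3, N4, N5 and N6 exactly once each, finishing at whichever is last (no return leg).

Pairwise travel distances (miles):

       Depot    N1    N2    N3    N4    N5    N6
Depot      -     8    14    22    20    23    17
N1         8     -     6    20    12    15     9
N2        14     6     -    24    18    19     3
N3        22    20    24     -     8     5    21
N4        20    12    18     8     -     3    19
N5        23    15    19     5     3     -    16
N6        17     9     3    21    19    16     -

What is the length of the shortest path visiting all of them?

There are 6! = 720 possible orderings.
Depot→N1→N2→N3→N4→N5→N6: 8+6+24+8+3+16 = 65
Depot→N1→N2→N3→N4→N6→N5: 8+6+24+8+19+16 = 81
Depot→N1→N2→N3→N5→N4→N6: 8+6+24+5+3+19 = 65
Depot→N1→N2→N3→N5→N6→N4: 8+6+24+5+16+19 = 78
Depot→N1→N2→N3→N6→N4→N5: 8+6+24+21+19+3 = 81
Depot→N1→N2→N3→N6→N5→N4: 8+6+24+21+16+3 = 78
Depot→N1→N2→N4→N3→N5→N6: 8+6+18+8+5+16 = 61
Depot→N1→N2→N4→N3→N6→N5: 8+6+18+8+21+16 = 77
… (712 more)
Depot→N1→N2→N6→N4→N5→N3: 8+6+3+19+3+5 = 44  ← best
The minimum is 44.
One shortest path: Depot → N1 → N2 → N6 → N4 → N5 → N3.

44 miles — the minimum one-way total.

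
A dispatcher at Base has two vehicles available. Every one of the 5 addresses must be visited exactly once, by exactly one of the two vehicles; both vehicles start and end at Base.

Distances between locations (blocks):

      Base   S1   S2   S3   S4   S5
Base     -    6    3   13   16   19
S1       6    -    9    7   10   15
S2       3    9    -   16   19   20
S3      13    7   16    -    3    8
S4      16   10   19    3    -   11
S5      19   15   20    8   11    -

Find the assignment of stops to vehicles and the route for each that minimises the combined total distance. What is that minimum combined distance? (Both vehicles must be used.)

Try each way of splitting the stops between the two vehicles (each non-empty) and, for each split, find the best tour for each vehicle:
  {S1} + {S2, S3, S4, S5}: 12 + 50 = 62
  {S2} + {S1, S3, S4, S5}: 6 + 46 = 52
  {S1, S2} + {S3, S4, S5}: 18 + 46 = 64
  {S3} + {S1, S2, S4, S5}: 26 + 50 = 76
  {S1, S3} + {S2, S4, S5}: 26 + 50 = 76
  {S2, S3} + {S1, S4, S5}: 32 + 46 = 78
  … (15 splits in total)
Best: vehicle 1 Base → S2 → Base = 6; vehicle 2 Base → S1 → S3 → S4 → S5 → Base = 46; combined 52.

52 blocks — the smallest possible combined total.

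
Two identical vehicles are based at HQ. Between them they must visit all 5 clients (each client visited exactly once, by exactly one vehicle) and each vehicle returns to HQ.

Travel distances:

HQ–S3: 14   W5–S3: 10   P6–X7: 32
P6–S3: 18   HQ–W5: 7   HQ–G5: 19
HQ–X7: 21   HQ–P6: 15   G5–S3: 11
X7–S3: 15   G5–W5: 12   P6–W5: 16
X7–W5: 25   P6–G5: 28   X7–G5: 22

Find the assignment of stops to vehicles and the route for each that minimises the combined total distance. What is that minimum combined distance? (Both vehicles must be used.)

96 — the smallest possible combined total.

Try each way of splitting the stops between the two vehicles (each non-empty) and, for each split, find the best tour for each vehicle:
  {P6} + {X7, G5, W5, S3}: 30 + 66 = 96
  {X7} + {P6, G5, W5, S3}: 42 + 63 = 105
  {P6, X7} + {G5, W5, S3}: 68 + 44 = 112
  {G5} + {P6, X7, W5, S3}: 38 + 77 = 115
  {P6, G5} + {X7, W5, S3}: 62 + 53 = 115
  {X7, G5} + {P6, W5, S3}: 62 + 50 = 112
  … (15 splits in total)
Best: vehicle 1 HQ → P6 → HQ = 30; vehicle 2 HQ → X7 → S3 → G5 → W5 → HQ = 66; combined 96.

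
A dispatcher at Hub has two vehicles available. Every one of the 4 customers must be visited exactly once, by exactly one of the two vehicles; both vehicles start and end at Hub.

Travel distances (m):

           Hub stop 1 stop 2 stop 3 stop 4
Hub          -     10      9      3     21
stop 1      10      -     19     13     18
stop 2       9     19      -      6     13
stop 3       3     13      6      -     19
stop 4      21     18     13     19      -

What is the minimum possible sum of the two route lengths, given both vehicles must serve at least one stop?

There are 2^3 − 1 = 7 ways to divide the 4 stops into two non-empty groups. For each, the best each vehicle can do is its own shortest tour through its group:
  {stop 1} + {stop 2, stop 3, stop 4}: 20 + 43 = 63
  {stop 2} + {stop 1, stop 3, stop 4}: 18 + 50 = 68
  {stop 1, stop 2} + {stop 3, stop 4}: 38 + 43 = 81
  {stop 3} + {stop 1, stop 2, stop 4}: 6 + 50 = 56
  {stop 1, stop 3} + {stop 2, stop 4}: 26 + 43 = 69
  {stop 2, stop 3} + {stop 1, stop 4}: 18 + 49 = 67
  … (7 splits in total)
Best: vehicle 1 Hub → stop 3 → Hub = 6; vehicle 2 Hub → stop 1 → stop 4 → stop 2 → Hub = 50; combined 56.

56 m — the smallest possible combined total.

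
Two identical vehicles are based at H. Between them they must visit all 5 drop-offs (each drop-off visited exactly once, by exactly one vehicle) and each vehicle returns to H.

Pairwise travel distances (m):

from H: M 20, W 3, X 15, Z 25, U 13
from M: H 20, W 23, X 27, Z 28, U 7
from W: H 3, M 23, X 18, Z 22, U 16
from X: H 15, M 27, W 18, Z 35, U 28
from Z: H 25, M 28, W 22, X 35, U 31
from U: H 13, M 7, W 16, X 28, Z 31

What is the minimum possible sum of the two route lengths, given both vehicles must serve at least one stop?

103 m — the smallest possible combined total.

There are 2^4 − 1 = 15 ways to divide the 5 stops into two non-empty groups. For each, the best each vehicle can do is its own shortest tour through its group:
  {M} + {W, X, Z, U}: 40 + 99 = 139
  {W} + {M, X, Z, U}: 6 + 98 = 104
  {M, W} + {X, Z, U}: 46 + 94 = 140
  {X} + {M, W, Z, U}: 30 + 73 = 103
  {M, X} + {W, Z, U}: 62 + 69 = 131
  {W, X} + {M, Z, U}: 36 + 73 = 109
  … (15 splits in total)
Best: vehicle 1 H → X → H = 30; vehicle 2 H → W → Z → M → U → H = 73; combined 103.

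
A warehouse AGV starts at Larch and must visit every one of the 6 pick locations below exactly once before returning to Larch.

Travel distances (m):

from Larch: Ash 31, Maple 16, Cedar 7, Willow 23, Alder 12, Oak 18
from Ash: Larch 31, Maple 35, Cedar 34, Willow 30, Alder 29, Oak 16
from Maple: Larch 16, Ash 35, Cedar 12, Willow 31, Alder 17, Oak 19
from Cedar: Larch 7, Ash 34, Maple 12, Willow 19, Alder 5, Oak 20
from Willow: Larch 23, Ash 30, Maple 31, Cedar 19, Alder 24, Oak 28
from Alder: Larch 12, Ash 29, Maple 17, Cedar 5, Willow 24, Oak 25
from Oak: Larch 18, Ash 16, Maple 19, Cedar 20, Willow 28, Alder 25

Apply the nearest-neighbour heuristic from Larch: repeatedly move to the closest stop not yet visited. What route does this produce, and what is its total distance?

Larch → [Cedar:7 / Alder:12 / Maple:16 / Oak:18 / Willow:23 / Ash:31] → Cedar (7)
Cedar → [Alder:5 / Maple:12 / Willow:19 / Oak:20 / Ash:34] → Alder (5)
Alder → [Maple:17 / Willow:24 / Oak:25 / Ash:29] → Maple (17)
Maple → [Oak:19 / Willow:31 / Ash:35] → Oak (19)
Oak → [Ash:16 / Willow:28] → Ash (16)
Ash → [Willow:30] → Willow (30)
Return Willow→Larch: 23.
Total = 7 + 5 + 17 + 19 + 16 + 30 + 23 = 117.

Total distance 117 m via the nearest-neighbour route Larch → Cedar → Alder → Maple → Oak → Ash → Willow → Larch.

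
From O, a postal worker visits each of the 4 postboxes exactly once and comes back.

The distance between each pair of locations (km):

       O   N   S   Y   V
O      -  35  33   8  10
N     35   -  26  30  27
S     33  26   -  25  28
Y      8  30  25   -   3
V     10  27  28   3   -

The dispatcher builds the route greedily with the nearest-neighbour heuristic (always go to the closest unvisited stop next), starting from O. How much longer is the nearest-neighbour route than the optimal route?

Excess over optimum: 1 km.

From O: Y=8, V=10, S=33, N=35 → choose Y (8).
From Y: V=3, S=25, N=30 → choose V (3).
From V: N=27, S=28 → choose N (27).
From N: S=26 → choose S (26).
NN route O → Y → V → N → S → O costs 97.
Optimal: O → Y → S → N → V → O costs 96 (by enumerating all 12 distinct tours).
Excess = 97 − 96 = 1.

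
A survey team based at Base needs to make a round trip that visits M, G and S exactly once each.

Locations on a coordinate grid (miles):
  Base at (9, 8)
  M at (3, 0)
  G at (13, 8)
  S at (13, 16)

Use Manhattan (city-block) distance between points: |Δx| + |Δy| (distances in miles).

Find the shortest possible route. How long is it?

52 miles — the shortest possible round trip.

There are 3 distinct closed tours to check (reversals are equivalent).
Base→M→G→S→Base: 14+18+8+12 = 52
Base→M→S→G→Base: 14+26+8+4 = 52
Base→G→M→S→Base: 4+18+26+12 = 60
The minimum is 52.
One optimal route: Base → M → G → S → Base (or its reverse).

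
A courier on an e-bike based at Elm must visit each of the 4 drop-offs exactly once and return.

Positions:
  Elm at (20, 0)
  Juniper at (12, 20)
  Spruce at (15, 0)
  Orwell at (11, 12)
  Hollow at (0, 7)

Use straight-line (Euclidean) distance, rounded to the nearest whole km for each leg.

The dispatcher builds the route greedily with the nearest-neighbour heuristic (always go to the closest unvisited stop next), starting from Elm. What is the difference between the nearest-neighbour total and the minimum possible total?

The nearest-neighbour route is 2 km longer than optimal.

From Elm: Spruce=5, Orwell=15, Hollow=21, Juniper=22 → choose Spruce (5).
From Spruce: Orwell=13, Hollow=17, Juniper=20 → choose Orwell (13).
From Orwell: Juniper=8, Hollow=12 → choose Juniper (8).
From Juniper: Hollow=18 → choose Hollow (18).
NN route Elm → Spruce → Orwell → Juniper → Hollow → Elm costs 65.
Optimal: Elm → Spruce → Hollow → Juniper → Orwell → Elm costs 63 (by enumerating all 12 distinct tours).
Excess = 65 − 63 = 2.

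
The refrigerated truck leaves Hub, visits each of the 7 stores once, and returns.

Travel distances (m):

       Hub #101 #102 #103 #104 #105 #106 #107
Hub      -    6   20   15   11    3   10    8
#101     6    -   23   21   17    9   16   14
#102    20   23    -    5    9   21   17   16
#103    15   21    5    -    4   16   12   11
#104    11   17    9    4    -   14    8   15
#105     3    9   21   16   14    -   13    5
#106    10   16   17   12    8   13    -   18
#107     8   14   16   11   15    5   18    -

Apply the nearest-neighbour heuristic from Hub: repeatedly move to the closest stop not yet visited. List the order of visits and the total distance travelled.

Hub → [#105:3 / #101:6 / #107:8 / #106:10 / #104:11 / #103:15 / #102:20] → #105 (3)
#105 → [#107:5 / #101:9 / #106:13 / #104:14 / #103:16 / #102:21] → #107 (5)
#107 → [#103:11 / #101:14 / #104:15 / #102:16 / #106:18] → #103 (11)
#103 → [#104:4 / #102:5 / #106:12 / #101:21] → #104 (4)
#104 → [#106:8 / #102:9 / #101:17] → #106 (8)
#106 → [#101:16 / #102:17] → #101 (16)
#101 → [#102:23] → #102 (23)
Return #102→Hub: 20.
Total = 3 + 5 + 11 + 4 + 8 + 16 + 23 + 20 = 90.

Nearest-neighbour total = 90 m; route Hub → #105 → #107 → #103 → #104 → #106 → #101 → #102 → Hub.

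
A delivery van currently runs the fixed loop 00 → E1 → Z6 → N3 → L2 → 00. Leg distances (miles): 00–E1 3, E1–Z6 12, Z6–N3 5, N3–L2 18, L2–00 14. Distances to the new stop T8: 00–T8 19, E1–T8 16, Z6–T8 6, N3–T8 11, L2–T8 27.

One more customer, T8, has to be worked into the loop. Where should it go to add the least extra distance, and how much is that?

Adding 10 miles by placing T8 on the E1–Z6 leg.

Insertion cost between consecutive stops i–j is d(i,T8) + d(T8,j) − d(i,j):
  between 00 and E1: 19 + 16 − 3 = 32
  between E1 and Z6: 16 + 6 − 12 = 10
  between Z6 and N3: 6 + 11 − 5 = 12
  between N3 and L2: 11 + 27 − 18 = 20
  between L2 and 00: 27 + 19 − 14 = 32
Cheapest insertion is between E1 and Z6, adding 10.
New total = 52 + 10 = 62.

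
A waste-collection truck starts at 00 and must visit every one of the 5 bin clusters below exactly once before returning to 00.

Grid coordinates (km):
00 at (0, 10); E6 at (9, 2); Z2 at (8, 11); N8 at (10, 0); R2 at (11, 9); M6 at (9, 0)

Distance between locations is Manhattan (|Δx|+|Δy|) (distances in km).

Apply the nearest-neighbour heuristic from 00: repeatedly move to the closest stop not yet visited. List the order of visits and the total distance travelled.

00 → [Z2:9 / R2:12 / E6:17 / M6:19 / N8:20] → Z2 (9)
Z2 → [R2:5 / E6:10 / M6:12 / N8:13] → R2 (5)
R2 → [E6:9 / N8:10 / M6:11] → E6 (9)
E6 → [M6:2 / N8:3] → M6 (2)
M6 → [N8:1] → N8 (1)
Return N8→00: 20.
Total = 9 + 5 + 9 + 2 + 1 + 20 = 46.

46 km along 00 → Z2 → R2 → E6 → M6 → N8 → 00.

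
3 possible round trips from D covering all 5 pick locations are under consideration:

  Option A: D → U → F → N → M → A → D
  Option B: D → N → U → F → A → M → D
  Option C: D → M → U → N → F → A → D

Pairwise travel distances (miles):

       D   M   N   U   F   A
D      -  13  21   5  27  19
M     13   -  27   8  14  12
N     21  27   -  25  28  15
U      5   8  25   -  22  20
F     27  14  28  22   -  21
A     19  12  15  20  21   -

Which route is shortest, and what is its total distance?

113 miles — Option A is the shortest.

Option A: 5 + 22 + 28 + 27 + 12 + 19 = 113
Option B: 21 + 25 + 22 + 21 + 12 + 13 = 114
Option C: 13 + 8 + 25 + 28 + 21 + 19 = 114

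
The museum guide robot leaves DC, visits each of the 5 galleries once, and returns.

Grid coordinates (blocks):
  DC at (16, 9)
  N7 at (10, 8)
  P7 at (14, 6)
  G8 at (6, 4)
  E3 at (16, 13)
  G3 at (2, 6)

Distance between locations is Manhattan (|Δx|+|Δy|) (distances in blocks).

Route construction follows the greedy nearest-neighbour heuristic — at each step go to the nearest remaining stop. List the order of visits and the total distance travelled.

From DC: distances to unvisited — E3=4, P7=5, N7=7, G8=15, G3=17. Nearest is E3 (4).
From E3: distances to unvisited — P7=9, N7=11, G8=19, G3=21. Nearest is P7 (9).
From P7: distances to unvisited — N7=6, G8=10, G3=12. Nearest is N7 (6).
From N7: distances to unvisited — G8=8, G3=10. Nearest is G8 (8).
From G8: distances to unvisited — G3=6. Nearest is G3 (6).
Return G3→DC: 17.
Total = 4 + 9 + 6 + 8 + 6 + 17 = 50.

50 blocks along DC → E3 → P7 → N7 → G8 → G3 → DC.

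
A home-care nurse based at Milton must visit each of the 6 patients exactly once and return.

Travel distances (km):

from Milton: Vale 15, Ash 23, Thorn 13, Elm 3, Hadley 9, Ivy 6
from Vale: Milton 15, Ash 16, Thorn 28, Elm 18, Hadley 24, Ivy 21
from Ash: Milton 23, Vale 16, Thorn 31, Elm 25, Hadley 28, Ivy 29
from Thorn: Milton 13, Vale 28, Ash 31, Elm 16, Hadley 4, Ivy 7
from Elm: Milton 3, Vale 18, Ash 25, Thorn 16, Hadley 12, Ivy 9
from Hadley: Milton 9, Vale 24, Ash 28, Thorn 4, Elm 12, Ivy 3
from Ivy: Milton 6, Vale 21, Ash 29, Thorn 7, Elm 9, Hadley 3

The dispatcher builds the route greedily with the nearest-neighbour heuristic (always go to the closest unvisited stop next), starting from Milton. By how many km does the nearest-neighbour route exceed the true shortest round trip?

Milton: Elm=3, Ivy=6, Hadley=9, Thorn=13, Vale=15, Ash=23 ⇒ Elm
Elm: Ivy=9, Hadley=12, Thorn=16, Vale=18, Ash=25 ⇒ Ivy
Ivy: Hadley=3, Thorn=7, Vale=21, Ash=29 ⇒ Hadley
Hadley: Thorn=4, Vale=24, Ash=28 ⇒ Thorn
Thorn: Vale=28, Ash=31 ⇒ Vale
Vale: Ash=16 ⇒ Ash
NN route Milton → Elm → Ivy → Hadley → Thorn → Vale → Ash → Milton costs 86.
Optimal: Milton → Vale → Ash → Thorn → Hadley → Ivy → Elm → Milton costs 81 (by enumerating all 360 distinct tours).
Excess = 86 − 81 = 5.

5 km longer than the optimal tour.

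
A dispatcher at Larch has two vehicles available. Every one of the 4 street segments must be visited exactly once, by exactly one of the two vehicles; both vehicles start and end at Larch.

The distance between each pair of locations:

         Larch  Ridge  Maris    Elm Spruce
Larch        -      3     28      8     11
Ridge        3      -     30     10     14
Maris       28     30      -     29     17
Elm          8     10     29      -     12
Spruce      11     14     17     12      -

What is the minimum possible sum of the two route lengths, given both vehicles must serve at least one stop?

Check every non-empty split of the stops between the two vehicles; for each half take its own optimal tour:
  {Ridge} + {Maris, Elm, Spruce}: 6 + 65 = 71
  {Maris} + {Ridge, Elm, Spruce}: 56 + 36 = 92
  {Ridge, Maris} + {Elm, Spruce}: 61 + 31 = 92
  {Elm} + {Ridge, Maris, Spruce}: 16 + 61 = 77
  {Ridge, Elm} + {Maris, Spruce}: 21 + 56 = 77
  {Maris, Elm} + {Ridge, Spruce}: 65 + 28 = 93
  … (7 splits in total)
Best: vehicle 1 Larch → Ridge → Larch = 6; vehicle 2 Larch → Maris → Spruce → Elm → Larch = 65; combined 71.

71 — the smallest possible combined total.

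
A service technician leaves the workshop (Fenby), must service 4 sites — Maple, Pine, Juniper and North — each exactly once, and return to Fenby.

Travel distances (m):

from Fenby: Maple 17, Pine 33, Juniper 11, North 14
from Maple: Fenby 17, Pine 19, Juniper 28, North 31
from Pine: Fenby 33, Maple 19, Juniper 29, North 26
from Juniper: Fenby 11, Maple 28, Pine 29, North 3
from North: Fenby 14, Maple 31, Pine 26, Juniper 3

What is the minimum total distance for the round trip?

76 m — the shortest possible round trip.

Fenby-Maple-Pine-Juniper-North-Fenby: 17+19+29+3+14 = 82
Fenby-Maple-Pine-North-Juniper-Fenby: 17+19+26+3+11 = 76
Fenby-Maple-Juniper-Pine-North-Fenby: 17+28+29+26+14 = 114
Fenby-Maple-Juniper-North-Pine-Fenby: 17+28+3+26+33 = 107
Fenby-Maple-North-Pine-Juniper-Fenby: 17+31+26+29+11 = 114
Fenby-Maple-North-Juniper-Pine-Fenby: 17+31+3+29+33 = 113
Fenby-Pine-Maple-Juniper-North-Fenby: 33+19+28+3+14 = 97
Fenby-Pine-Maple-North-Juniper-Fenby: 33+19+31+3+11 = 97
Fenby-Pine-Juniper-Maple-North-Fenby: 33+29+28+31+14 = 135
Fenby-Pine-North-Maple-Juniper-Fenby: 33+26+31+28+11 = 129
Fenby-Juniper-Maple-Pine-North-Fenby: 11+28+19+26+14 = 98
Fenby-Juniper-Pine-Maple-North-Fenby: 11+29+19+31+14 = 104
The minimum is 76.
One optimal route: Fenby → Maple → Pine → North → Juniper → Fenby (or its reverse).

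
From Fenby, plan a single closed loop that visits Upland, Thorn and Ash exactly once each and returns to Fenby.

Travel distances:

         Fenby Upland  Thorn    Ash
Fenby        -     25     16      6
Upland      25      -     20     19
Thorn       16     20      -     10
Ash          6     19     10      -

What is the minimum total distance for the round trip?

With 3 stops there are 3!/2 = 3 distinct round trips (a route and its reverse cost the same).
Fenby → Upland → Thorn → Ash → Fenby: 25+20+10+6 = 61
Fenby → Upland → Ash → Thorn → Fenby: 25+19+10+16 = 70
Fenby → Thorn → Upland → Ash → Fenby: 16+20+19+6 = 61
The minimum is 61.
One optimal route: Fenby → Upland → Thorn → Ash → Fenby (or its reverse).

Minimum total distance: 61.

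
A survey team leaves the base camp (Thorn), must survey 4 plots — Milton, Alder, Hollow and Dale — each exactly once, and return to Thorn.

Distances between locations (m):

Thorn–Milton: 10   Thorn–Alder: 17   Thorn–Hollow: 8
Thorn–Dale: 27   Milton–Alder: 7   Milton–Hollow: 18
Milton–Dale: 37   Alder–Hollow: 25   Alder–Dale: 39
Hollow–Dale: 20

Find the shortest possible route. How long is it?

84 m — the shortest possible round trip.

With 4 stops there are 4!/2 = 12 distinct round trips (a route and its reverse cost the same).
Thorn-Milton-Alder-Hollow-Dale-Thorn: 10+7+25+20+27 = 89
Thorn-Milton-Alder-Dale-Hollow-Thorn: 10+7+39+20+8 = 84
Thorn-Milton-Hollow-Alder-Dale-Thorn: 10+18+25+39+27 = 119
Thorn-Milton-Hollow-Dale-Alder-Thorn: 10+18+20+39+17 = 104
Thorn-Milton-Dale-Alder-Hollow-Thorn: 10+37+39+25+8 = 119
Thorn-Milton-Dale-Hollow-Alder-Thorn: 10+37+20+25+17 = 109
Thorn-Alder-Milton-Hollow-Dale-Thorn: 17+7+18+20+27 = 89
Thorn-Alder-Milton-Dale-Hollow-Thorn: 17+7+37+20+8 = 89
Thorn-Alder-Hollow-Milton-Dale-Thorn: 17+25+18+37+27 = 124
Thorn-Alder-Dale-Milton-Hollow-Thorn: 17+39+37+18+8 = 119
Thorn-Hollow-Milton-Alder-Dale-Thorn: 8+18+7+39+27 = 99
Thorn-Hollow-Alder-Milton-Dale-Thorn: 8+25+7+37+27 = 104
The minimum is 84.
One optimal route: Thorn → Milton → Alder → Dale → Hollow → Thorn (or its reverse).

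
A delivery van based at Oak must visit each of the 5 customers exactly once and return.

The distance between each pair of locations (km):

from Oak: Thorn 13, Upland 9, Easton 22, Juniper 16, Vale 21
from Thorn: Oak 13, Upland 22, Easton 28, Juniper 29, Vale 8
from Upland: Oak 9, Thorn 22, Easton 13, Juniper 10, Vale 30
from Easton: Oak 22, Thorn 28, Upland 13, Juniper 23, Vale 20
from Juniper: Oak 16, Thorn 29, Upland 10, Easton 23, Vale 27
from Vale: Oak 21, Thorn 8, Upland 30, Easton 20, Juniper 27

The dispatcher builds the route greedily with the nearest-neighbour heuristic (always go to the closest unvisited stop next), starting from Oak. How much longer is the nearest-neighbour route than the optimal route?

Oak: Upland=9, Thorn=13, Juniper=16, Vale=21, Easton=22 ⇒ Upland
Upland: Juniper=10, Easton=13, Thorn=22, Vale=30 ⇒ Juniper
Juniper: Easton=23, Vale=27, Thorn=29 ⇒ Easton
Easton: Vale=20, Thorn=28 ⇒ Vale
Vale: Thorn=8 ⇒ Thorn
NN route Oak → Upland → Juniper → Easton → Vale → Thorn → Oak costs 83.
Optimal: Oak → Thorn → Vale → Easton → Upland → Juniper → Oak costs 80 (by enumerating all 60 distinct tours).
Excess = 83 − 80 = 3.

The nearest-neighbour route is 3 km longer than optimal.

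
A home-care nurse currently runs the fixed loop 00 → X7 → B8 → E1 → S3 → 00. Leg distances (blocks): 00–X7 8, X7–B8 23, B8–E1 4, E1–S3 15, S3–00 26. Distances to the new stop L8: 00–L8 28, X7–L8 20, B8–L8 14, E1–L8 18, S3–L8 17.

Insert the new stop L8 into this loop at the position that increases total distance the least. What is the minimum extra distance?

Insertion cost between consecutive stops i–j is d(i,L8) + d(L8,j) − d(i,j):
  between 00 and X7: 28 + 20 − 8 = 40
  between X7 and B8: 20 + 14 − 23 = 11
  between B8 and E1: 14 + 18 − 4 = 28
  between E1 and S3: 18 + 17 − 15 = 20
  between S3 and 00: 17 + 28 − 26 = 19
Cheapest insertion is between X7 and B8, adding 11.
New total = 76 + 11 = 87.

+11 blocks — insert L8 between X7 and B8.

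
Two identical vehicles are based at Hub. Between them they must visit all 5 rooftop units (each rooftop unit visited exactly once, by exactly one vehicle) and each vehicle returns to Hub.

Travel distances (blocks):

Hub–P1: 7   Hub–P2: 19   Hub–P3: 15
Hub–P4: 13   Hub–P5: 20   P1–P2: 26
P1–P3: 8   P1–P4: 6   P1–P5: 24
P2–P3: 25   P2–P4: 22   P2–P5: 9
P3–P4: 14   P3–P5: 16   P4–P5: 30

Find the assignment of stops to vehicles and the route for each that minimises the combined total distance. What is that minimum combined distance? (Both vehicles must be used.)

Check every non-empty split of the stops between the two vehicles; for each half take its own optimal tour:
  {P1} + {P2, P3, P4, P5}: 14 + 71 = 85
  {P2} + {P1, P3, P4, P5}: 38 + 63 = 101
  {P1, P2} + {P3, P4, P5}: 52 + 63 = 115
  {P3} + {P1, P2, P4, P5}: 30 + 64 = 94
  {P1, P3} + {P2, P4, P5}: 30 + 64 = 94
  {P2, P3} + {P1, P4, P5}: 59 + 63 = 122
  … (15 splits in total)
Best: vehicle 1 Hub → P1 → Hub = 14; vehicle 2 Hub → P2 → P5 → P3 → P4 → Hub = 71; combined 85.

Minimum combined distance: 85 blocks.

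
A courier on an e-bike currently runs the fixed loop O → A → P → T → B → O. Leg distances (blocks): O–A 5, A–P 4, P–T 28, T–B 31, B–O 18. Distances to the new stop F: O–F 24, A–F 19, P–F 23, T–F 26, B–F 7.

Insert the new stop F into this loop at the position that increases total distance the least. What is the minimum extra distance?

Insertion cost between consecutive stops i–j is d(i,F) + d(F,j) − d(i,j):
  between O and A: 24 + 19 − 5 = 38
  between A and P: 19 + 23 − 4 = 38
  between P and T: 23 + 26 − 28 = 21
  between T and B: 26 + 7 − 31 = 2
  between B and O: 7 + 24 − 18 = 13
Cheapest insertion is between T and B, adding 2.
New total = 86 + 2 = 88.

+2 blocks — insert F between T and B.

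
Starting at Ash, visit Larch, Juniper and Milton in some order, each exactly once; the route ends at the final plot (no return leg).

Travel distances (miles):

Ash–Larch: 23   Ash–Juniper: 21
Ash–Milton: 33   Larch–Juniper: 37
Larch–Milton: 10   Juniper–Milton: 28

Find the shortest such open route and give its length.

There are 3! = 6 possible orderings.
Ash → Larch → Juniper → Milton: 23+37+28 = 88
Ash → Larch → Milton → Juniper: 23+10+28 = 61
Ash → Juniper → Larch → Milton: 21+37+10 = 68
Ash → Juniper → Milton → Larch: 21+28+10 = 59
Ash → Milton → Larch → Juniper: 33+10+37 = 80
Ash → Milton → Juniper → Larch: 33+28+37 = 98
The minimum is 59.
One shortest path: Ash → Juniper → Milton → Larch.

Shortest open route: 59 miles.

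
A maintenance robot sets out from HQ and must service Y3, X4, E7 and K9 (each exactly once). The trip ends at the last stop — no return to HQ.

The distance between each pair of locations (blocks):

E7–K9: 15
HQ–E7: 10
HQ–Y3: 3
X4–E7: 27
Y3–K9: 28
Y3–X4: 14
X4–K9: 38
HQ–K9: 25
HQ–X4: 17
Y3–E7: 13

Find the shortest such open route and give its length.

Minimum one-way distance = 59 blocks.

There are 4! = 24 possible orderings.
HQ - Y3 - X4 - E7 - K9: 3+14+27+15 = 59
HQ - Y3 - X4 - K9 - E7: 3+14+38+15 = 70
HQ - Y3 - E7 - X4 - K9: 3+13+27+38 = 81
HQ - Y3 - E7 - K9 - X4: 3+13+15+38 = 69
HQ - Y3 - K9 - X4 - E7: 3+28+38+27 = 96
HQ - Y3 - K9 - E7 - X4: 3+28+15+27 = 73
HQ - X4 - Y3 - E7 - K9: 17+14+13+15 = 59
HQ - X4 - Y3 - K9 - E7: 17+14+28+15 = 74
HQ - X4 - E7 - Y3 - K9: 17+27+13+28 = 85
HQ - X4 - E7 - K9 - Y3: 17+27+15+28 = 87
HQ - X4 - K9 - Y3 - E7: 17+38+28+13 = 96
HQ - X4 - K9 - E7 - Y3: 17+38+15+13 = 83
HQ - E7 - Y3 - X4 - K9: 10+13+14+38 = 75
HQ - E7 - Y3 - K9 - X4: 10+13+28+38 = 89
… (10 more)
The minimum is 59.
One shortest path: HQ → Y3 → X4 → E7 → K9.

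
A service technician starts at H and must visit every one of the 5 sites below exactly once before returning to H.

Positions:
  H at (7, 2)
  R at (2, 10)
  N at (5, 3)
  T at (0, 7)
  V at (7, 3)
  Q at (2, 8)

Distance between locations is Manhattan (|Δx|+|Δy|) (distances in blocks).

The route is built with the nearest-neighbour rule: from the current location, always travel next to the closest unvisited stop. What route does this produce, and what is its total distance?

From H: distances to unvisited — V=1, N=3, Q=11, T=12, R=13. Nearest is V (1).
From V: distances to unvisited — N=2, Q=10, T=11, R=12. Nearest is N (2).
From N: distances to unvisited — Q=8, T=9, R=10. Nearest is Q (8).
From Q: distances to unvisited — R=2, T=3. Nearest is R (2).
From R: distances to unvisited — T=5. Nearest is T (5).
Return T→H: 12.
Total = 1 + 2 + 8 + 2 + 5 + 12 = 30.

Total distance 30 blocks via the nearest-neighbour route H → V → N → Q → R → T → H.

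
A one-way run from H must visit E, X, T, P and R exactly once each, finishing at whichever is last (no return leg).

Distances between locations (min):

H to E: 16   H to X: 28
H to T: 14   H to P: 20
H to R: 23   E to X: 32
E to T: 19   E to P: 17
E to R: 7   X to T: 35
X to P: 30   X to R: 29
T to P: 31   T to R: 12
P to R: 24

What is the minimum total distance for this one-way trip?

Shortest open route: 80 min.

There are 5! = 120 possible orderings.
H - E - X - T - P - R: 16+32+35+31+24 = 138
H - E - X - T - R - P: 16+32+35+12+24 = 119
H - E - X - P - T - R: 16+32+30+31+12 = 121
H - E - X - P - R - T: 16+32+30+24+12 = 114
H - E - X - R - T - P: 16+32+29+12+31 = 120
H - E - X - R - P - T: 16+32+29+24+31 = 132
H - E - T - X - P - R: 16+19+35+30+24 = 124
H - E - T - X - R - P: 16+19+35+29+24 = 123
H - E - T - P - X - R: 16+19+31+30+29 = 125
H - E - T - P - R - X: 16+19+31+24+29 = 119
H - E - T - R - X - P: 16+19+12+29+30 = 106
H - E - T - R - P - X: 16+19+12+24+30 = 101
H - E - P - X - T - R: 16+17+30+35+12 = 110
H - E - P - X - R - T: 16+17+30+29+12 = 104
… (106 more)
H - T - R - E - P - X: 14+12+7+17+30 = 80  ← best
The minimum is 80.
One shortest path: H → T → R → E → P → X.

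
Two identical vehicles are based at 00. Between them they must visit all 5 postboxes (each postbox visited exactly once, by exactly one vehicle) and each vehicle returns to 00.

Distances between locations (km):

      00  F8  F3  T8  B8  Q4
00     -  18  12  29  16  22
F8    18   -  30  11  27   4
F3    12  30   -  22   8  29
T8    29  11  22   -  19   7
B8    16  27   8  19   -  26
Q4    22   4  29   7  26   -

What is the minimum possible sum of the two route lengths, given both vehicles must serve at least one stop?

Check every non-empty split of the stops between the two vehicles; for each half take its own optimal tour:
  {F8} + {F3, T8, B8, Q4}: 36 + 68 = 104
  {F3} + {F8, T8, B8, Q4}: 24 + 64 = 88
  {F8, F3} + {T8, B8, Q4}: 60 + 64 = 124
  {T8} + {F8, F3, B8, Q4}: 58 + 68 = 126
  {F8, T8} + {F3, B8, Q4}: 58 + 68 = 126
  {F3, T8} + {F8, B8, Q4}: 63 + 64 = 127
  … (15 splits in total)
Best: vehicle 1 00 → F3 → 00 = 24; vehicle 2 00 → F8 → Q4 → T8 → B8 → 00 = 64; combined 88.

Minimum combined distance: 88 km.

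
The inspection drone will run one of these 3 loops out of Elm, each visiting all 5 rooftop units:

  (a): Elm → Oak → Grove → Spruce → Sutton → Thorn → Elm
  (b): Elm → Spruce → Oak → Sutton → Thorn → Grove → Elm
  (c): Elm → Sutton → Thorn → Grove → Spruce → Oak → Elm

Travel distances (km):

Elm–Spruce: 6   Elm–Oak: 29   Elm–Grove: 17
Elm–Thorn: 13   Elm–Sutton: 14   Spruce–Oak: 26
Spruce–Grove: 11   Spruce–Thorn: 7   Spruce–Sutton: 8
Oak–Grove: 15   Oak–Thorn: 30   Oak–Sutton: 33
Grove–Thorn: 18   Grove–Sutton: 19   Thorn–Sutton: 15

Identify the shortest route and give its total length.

91 km — (a) is the shortest.

(a): 29 + 15 + 11 + 8 + 15 + 13 = 91
(b): 6 + 26 + 33 + 15 + 18 + 17 = 115
(c): 14 + 15 + 18 + 11 + 26 + 29 = 113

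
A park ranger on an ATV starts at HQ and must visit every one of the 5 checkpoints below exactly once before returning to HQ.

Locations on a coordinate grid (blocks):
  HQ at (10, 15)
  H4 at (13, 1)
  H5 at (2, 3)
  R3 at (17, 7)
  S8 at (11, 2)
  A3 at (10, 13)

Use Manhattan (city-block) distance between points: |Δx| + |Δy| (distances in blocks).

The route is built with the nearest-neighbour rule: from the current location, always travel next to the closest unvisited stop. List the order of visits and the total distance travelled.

66 blocks along HQ → A3 → S8 → H4 → R3 → H5 → HQ.

From HQ: distances to unvisited — A3=2, S8=14, R3=15, H4=17, H5=20. Nearest is A3 (2).
From A3: distances to unvisited — S8=12, R3=13, H4=15, H5=18. Nearest is S8 (12).
From S8: distances to unvisited — H4=3, H5=10, R3=11. Nearest is H4 (3).
From H4: distances to unvisited — R3=10, H5=13. Nearest is R3 (10).
From R3: distances to unvisited — H5=19. Nearest is H5 (19).
Return H5→HQ: 20.
Total = 2 + 12 + 3 + 10 + 19 + 20 = 66.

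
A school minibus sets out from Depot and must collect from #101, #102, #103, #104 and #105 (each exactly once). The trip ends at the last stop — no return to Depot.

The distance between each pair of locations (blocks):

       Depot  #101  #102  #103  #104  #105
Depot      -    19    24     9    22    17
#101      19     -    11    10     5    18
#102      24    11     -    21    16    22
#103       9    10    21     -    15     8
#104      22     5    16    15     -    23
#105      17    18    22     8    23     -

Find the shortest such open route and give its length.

There are 5! = 120 possible orderings.
Depot - #101 - #102 - #103 - #104 - #105: 19+11+21+15+23 = 89
Depot - #101 - #102 - #103 - #105 - #104: 19+11+21+8+23 = 82
Depot - #101 - #102 - #104 - #103 - #105: 19+11+16+15+8 = 69
Depot - #101 - #102 - #104 - #105 - #103: 19+11+16+23+8 = 77
Depot - #101 - #102 - #105 - #103 - #104: 19+11+22+8+15 = 75
Depot - #101 - #102 - #105 - #104 - #103: 19+11+22+23+15 = 90
Depot - #101 - #103 - #102 - #104 - #105: 19+10+21+16+23 = 89
Depot - #101 - #103 - #102 - #105 - #104: 19+10+21+22+23 = 95
Depot - #101 - #103 - #104 - #102 - #105: 19+10+15+16+22 = 82
Depot - #101 - #103 - #104 - #105 - #102: 19+10+15+23+22 = 89
Depot - #101 - #103 - #105 - #102 - #104: 19+10+8+22+16 = 75
Depot - #101 - #103 - #105 - #104 - #102: 19+10+8+23+16 = 76
Depot - #101 - #104 - #102 - #103 - #105: 19+5+16+21+8 = 69
Depot - #101 - #104 - #102 - #105 - #103: 19+5+16+22+8 = 70
… (106 more)
Depot - #103 - #105 - #102 - #101 - #104: 9+8+22+11+5 = 55  ← best
The minimum is 55.
One shortest path: Depot → #103 → #105 → #102 → #101 → #104.

Minimum one-way distance = 55 blocks.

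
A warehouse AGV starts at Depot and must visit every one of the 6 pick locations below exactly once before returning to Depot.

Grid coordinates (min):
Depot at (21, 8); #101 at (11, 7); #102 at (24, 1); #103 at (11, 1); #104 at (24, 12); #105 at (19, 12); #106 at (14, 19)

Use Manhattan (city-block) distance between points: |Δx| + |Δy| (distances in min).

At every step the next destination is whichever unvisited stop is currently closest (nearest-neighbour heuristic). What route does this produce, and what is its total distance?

Nearest-neighbour total = 74 min; route Depot → #105 → #104 → #102 → #103 → #101 → #106 → Depot.

At Depot the remaining stops are #105 6, #104 7, #102 10, #101 11, #103 17, #106 18; go to #105.
At #105 the remaining stops are #104 5, #106 12, #101 13, #102 16, #103 19; go to #104.
At #104 the remaining stops are #102 11, #106 17, #101 18, #103 24; go to #102.
At #102 the remaining stops are #103 13, #101 19, #106 28; go to #103.
At #103 the remaining stops are #101 6, #106 21; go to #101.
At #101 the remaining stops are #106 15; go to #106.
Return #106→Depot: 18.
Total = 6 + 5 + 11 + 13 + 6 + 15 + 18 = 74.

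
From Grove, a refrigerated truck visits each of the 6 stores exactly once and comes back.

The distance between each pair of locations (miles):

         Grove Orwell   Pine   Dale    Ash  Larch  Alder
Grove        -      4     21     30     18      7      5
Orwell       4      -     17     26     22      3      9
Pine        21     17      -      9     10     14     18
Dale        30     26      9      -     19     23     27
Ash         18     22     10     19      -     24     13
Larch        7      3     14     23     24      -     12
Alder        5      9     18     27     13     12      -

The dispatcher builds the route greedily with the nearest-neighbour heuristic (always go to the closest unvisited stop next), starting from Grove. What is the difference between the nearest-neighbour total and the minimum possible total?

14 miles longer than the optimal tour.

From Grove: Orwell=4, Alder=5, Larch=7, Ash=18, Pine=21, Dale=30 → choose Orwell (4).
From Orwell: Larch=3, Alder=9, Pine=17, Ash=22, Dale=26 → choose Larch (3).
From Larch: Alder=12, Pine=14, Dale=23, Ash=24 → choose Alder (12).
From Alder: Ash=13, Pine=18, Dale=27 → choose Ash (13).
From Ash: Pine=10, Dale=19 → choose Pine (10).
From Pine: Dale=9 → choose Dale (9).
NN route Grove → Orwell → Larch → Alder → Ash → Pine → Dale → Grove costs 81.
Optimal: Grove → Orwell → Larch → Pine → Dale → Ash → Alder → Grove costs 67 (by enumerating all 360 distinct tours).
Excess = 81 − 67 = 14.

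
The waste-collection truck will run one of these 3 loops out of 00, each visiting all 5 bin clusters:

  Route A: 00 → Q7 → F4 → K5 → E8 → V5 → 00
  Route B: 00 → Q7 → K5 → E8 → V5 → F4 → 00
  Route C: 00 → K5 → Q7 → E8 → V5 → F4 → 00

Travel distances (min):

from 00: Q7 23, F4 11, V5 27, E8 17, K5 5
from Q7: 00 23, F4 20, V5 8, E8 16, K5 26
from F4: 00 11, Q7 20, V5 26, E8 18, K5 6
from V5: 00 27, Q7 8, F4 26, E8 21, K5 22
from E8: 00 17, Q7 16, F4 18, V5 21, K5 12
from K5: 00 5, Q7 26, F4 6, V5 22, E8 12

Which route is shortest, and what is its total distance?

105 min — Route C is the shortest.

Route A: 23 + 20 + 6 + 12 + 21 + 27 = 109
Route B: 23 + 26 + 12 + 21 + 26 + 11 = 119
Route C: 5 + 26 + 16 + 21 + 26 + 11 = 105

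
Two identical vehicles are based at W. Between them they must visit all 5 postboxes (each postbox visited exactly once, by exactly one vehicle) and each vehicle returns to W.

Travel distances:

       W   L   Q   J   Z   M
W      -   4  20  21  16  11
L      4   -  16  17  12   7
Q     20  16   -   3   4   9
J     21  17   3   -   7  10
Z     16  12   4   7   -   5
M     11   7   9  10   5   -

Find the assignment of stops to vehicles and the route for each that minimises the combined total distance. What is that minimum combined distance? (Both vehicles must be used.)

Try each way of splitting the stops between the two vehicles (each non-empty) and, for each split, find the best tour for each vehicle:
  {L} + {Q, J, Z, M}: 8 + 44 = 52
  {Q} + {L, J, Z, M}: 40 + 44 = 84
  {L, Q} + {J, Z, M}: 40 + 44 = 84
  {J} + {L, Q, Z, M}: 42 + 40 = 82
  {L, J} + {Q, Z, M}: 42 + 40 = 82
  {Q, J} + {L, Z, M}: 44 + 32 = 76
  … (15 splits in total)
Best: vehicle 1 W → L → W = 8; vehicle 2 W → J → Q → Z → M → W = 44; combined 52.

52 — the smallest possible combined total.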